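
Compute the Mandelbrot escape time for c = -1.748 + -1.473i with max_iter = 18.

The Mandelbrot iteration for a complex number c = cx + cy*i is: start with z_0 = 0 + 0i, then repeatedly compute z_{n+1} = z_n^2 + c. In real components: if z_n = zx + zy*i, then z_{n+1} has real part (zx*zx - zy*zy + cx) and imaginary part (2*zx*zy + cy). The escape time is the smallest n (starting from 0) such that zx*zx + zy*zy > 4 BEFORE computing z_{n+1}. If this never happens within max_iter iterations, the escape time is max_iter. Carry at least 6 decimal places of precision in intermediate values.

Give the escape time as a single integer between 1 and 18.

Answer: 1

Derivation:
z_0 = 0 + 0i, c = -1.7480 + -1.4730i
Iter 1: z = -1.7480 + -1.4730i, |z|^2 = 5.2252
Escaped at iteration 1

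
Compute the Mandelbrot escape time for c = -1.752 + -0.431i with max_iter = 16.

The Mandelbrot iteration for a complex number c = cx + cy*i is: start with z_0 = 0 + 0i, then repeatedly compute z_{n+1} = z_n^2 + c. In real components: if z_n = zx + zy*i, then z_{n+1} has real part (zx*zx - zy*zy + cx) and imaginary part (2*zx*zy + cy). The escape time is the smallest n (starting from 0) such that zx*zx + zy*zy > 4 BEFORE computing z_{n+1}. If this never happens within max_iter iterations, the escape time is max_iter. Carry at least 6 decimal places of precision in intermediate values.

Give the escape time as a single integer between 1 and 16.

Answer: 3

Derivation:
z_0 = 0 + 0i, c = -1.7520 + -0.4310i
Iter 1: z = -1.7520 + -0.4310i, |z|^2 = 3.2553
Iter 2: z = 1.1317 + 1.0792i, |z|^2 = 2.4456
Iter 3: z = -1.6359 + 2.0118i, |z|^2 = 6.7235
Escaped at iteration 3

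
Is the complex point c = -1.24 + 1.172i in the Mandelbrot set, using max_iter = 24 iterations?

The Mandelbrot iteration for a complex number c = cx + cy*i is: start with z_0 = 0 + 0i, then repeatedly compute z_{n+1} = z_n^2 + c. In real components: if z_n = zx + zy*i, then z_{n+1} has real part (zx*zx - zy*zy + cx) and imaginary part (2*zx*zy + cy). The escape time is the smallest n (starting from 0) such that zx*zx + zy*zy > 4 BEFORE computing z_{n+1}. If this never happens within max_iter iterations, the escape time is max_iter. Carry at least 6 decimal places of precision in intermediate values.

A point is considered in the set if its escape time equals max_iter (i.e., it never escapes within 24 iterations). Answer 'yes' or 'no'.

Answer: no

Derivation:
z_0 = 0 + 0i, c = -1.2400 + 1.1720i
Iter 1: z = -1.2400 + 1.1720i, |z|^2 = 2.9112
Iter 2: z = -1.0760 + -1.7346i, |z|^2 = 4.1664
Escaped at iteration 2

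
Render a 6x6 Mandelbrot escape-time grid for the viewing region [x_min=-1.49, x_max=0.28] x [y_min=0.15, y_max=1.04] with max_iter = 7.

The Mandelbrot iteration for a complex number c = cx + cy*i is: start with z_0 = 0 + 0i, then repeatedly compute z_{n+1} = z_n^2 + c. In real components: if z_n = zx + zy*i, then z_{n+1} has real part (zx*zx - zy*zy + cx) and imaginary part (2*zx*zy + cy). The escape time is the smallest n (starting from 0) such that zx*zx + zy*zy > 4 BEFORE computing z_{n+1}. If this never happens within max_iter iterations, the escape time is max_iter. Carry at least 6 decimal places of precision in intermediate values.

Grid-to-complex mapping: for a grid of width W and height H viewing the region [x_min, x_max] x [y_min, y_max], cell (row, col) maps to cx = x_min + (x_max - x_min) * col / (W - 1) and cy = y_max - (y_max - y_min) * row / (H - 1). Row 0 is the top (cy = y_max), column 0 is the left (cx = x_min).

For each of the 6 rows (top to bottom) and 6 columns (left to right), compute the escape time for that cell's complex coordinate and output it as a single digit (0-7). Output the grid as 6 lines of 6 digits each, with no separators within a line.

(row=0, col=0): c = -1.4900 + 1.0400i → escape time 2
(row=0, col=1): c = -1.1360 + 1.0400i → escape time 3
(row=0, col=2): c = -0.7820 + 1.0400i → escape time 3
(row=0, col=3): c = -0.4280 + 1.0400i → escape time 4
(row=0, col=4): c = -0.0740 + 1.0400i → escape time 6
(row=0, col=5): c = 0.2800 + 1.0400i → escape time 3
(row=1, col=0): c = -1.4900 + 0.8620i → escape time 3
(row=1, col=1): c = -1.1360 + 0.8620i → escape time 3
(row=1, col=2): c = -0.7820 + 0.8620i → escape time 4
(row=1, col=3): c = -0.4280 + 0.8620i → escape time 5
(row=1, col=4): c = -0.0740 + 0.8620i → escape time 7
(row=1, col=5): c = 0.2800 + 0.8620i → escape time 4
(row=2, col=0): c = -1.4900 + 0.6840i → escape time 3
(row=2, col=1): c = -1.1360 + 0.6840i → escape time 3
(row=2, col=2): c = -0.7820 + 0.6840i → escape time 5
(row=2, col=3): c = -0.4280 + 0.6840i → escape time 7
(row=2, col=4): c = -0.0740 + 0.6840i → escape time 7
(row=2, col=5): c = 0.2800 + 0.6840i → escape time 7
(row=3, col=0): c = -1.4900 + 0.5060i → escape time 3
(row=3, col=1): c = -1.1360 + 0.5060i → escape time 5
(row=3, col=2): c = -0.7820 + 0.5060i → escape time 6
(row=3, col=3): c = -0.4280 + 0.5060i → escape time 7
(row=3, col=4): c = -0.0740 + 0.5060i → escape time 7
(row=3, col=5): c = 0.2800 + 0.5060i → escape time 7
(row=4, col=0): c = -1.4900 + 0.3280i → escape time 5
(row=4, col=1): c = -1.1360 + 0.3280i → escape time 7
(row=4, col=2): c = -0.7820 + 0.3280i → escape time 7
(row=4, col=3): c = -0.4280 + 0.3280i → escape time 7
(row=4, col=4): c = -0.0740 + 0.3280i → escape time 7
(row=4, col=5): c = 0.2800 + 0.3280i → escape time 7
(row=5, col=0): c = -1.4900 + 0.1500i → escape time 6
(row=5, col=1): c = -1.1360 + 0.1500i → escape time 7
(row=5, col=2): c = -0.7820 + 0.1500i → escape time 7
(row=5, col=3): c = -0.4280 + 0.1500i → escape time 7
(row=5, col=4): c = -0.0740 + 0.1500i → escape time 7
(row=5, col=5): c = 0.2800 + 0.1500i → escape time 7

Answer: 233463
334574
335777
356777
577777
677777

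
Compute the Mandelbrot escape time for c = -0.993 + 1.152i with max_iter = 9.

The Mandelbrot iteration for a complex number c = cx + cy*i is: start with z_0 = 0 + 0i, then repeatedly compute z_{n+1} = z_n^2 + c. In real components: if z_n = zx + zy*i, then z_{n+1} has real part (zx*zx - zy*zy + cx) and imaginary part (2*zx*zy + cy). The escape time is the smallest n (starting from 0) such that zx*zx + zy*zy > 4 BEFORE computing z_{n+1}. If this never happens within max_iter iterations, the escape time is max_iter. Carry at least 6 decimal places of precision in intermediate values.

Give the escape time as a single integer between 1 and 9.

Answer: 3

Derivation:
z_0 = 0 + 0i, c = -0.9930 + 1.1520i
Iter 1: z = -0.9930 + 1.1520i, |z|^2 = 2.3132
Iter 2: z = -1.3341 + -1.1359i, |z|^2 = 3.0699
Iter 3: z = -0.5035 + 4.1826i, |z|^2 = 17.7479
Escaped at iteration 3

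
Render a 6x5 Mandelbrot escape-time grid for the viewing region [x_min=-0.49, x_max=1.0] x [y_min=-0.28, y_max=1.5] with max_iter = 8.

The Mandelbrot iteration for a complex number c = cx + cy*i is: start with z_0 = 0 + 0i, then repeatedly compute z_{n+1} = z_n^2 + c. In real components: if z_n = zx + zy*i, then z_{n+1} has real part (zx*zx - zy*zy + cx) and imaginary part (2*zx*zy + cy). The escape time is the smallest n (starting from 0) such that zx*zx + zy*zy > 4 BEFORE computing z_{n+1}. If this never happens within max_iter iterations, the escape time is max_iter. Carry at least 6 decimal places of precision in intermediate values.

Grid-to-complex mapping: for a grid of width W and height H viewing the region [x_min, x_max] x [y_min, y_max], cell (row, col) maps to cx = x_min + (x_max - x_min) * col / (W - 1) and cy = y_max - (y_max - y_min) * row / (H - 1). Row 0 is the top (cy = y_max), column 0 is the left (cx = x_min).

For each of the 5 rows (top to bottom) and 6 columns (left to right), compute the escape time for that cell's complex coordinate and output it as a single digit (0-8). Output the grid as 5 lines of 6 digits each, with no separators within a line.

(row=0, col=0): c = -0.4900 + 1.5000i → escape time 2
(row=0, col=1): c = -0.1920 + 1.5000i → escape time 2
(row=0, col=2): c = 0.1060 + 1.5000i → escape time 2
(row=0, col=3): c = 0.4040 + 1.5000i → escape time 2
(row=0, col=4): c = 0.7020 + 1.5000i → escape time 2
(row=0, col=5): c = 1.0000 + 1.5000i → escape time 2
(row=1, col=0): c = -0.4900 + 1.0550i → escape time 4
(row=1, col=1): c = -0.1920 + 1.0550i → escape time 8
(row=1, col=2): c = 0.1060 + 1.0550i → escape time 4
(row=1, col=3): c = 0.4040 + 1.0550i → escape time 3
(row=1, col=4): c = 0.7020 + 1.0550i → escape time 2
(row=1, col=5): c = 1.0000 + 1.0550i → escape time 2
(row=2, col=0): c = -0.4900 + 0.6100i → escape time 8
(row=2, col=1): c = -0.1920 + 0.6100i → escape time 8
(row=2, col=2): c = 0.1060 + 0.6100i → escape time 8
(row=2, col=3): c = 0.4040 + 0.6100i → escape time 8
(row=2, col=4): c = 0.7020 + 0.6100i → escape time 3
(row=2, col=5): c = 1.0000 + 0.6100i → escape time 2
(row=3, col=0): c = -0.4900 + 0.1650i → escape time 8
(row=3, col=1): c = -0.1920 + 0.1650i → escape time 8
(row=3, col=2): c = 0.1060 + 0.1650i → escape time 8
(row=3, col=3): c = 0.4040 + 0.1650i → escape time 8
(row=3, col=4): c = 0.7020 + 0.1650i → escape time 3
(row=3, col=5): c = 1.0000 + 0.1650i → escape time 2
(row=4, col=0): c = -0.4900 + -0.2800i → escape time 8
(row=4, col=1): c = -0.1920 + -0.2800i → escape time 8
(row=4, col=2): c = 0.1060 + -0.2800i → escape time 8
(row=4, col=3): c = 0.4040 + -0.2800i → escape time 8
(row=4, col=4): c = 0.7020 + -0.2800i → escape time 3
(row=4, col=5): c = 1.0000 + -0.2800i → escape time 2

Answer: 222222
484322
888832
888832
888832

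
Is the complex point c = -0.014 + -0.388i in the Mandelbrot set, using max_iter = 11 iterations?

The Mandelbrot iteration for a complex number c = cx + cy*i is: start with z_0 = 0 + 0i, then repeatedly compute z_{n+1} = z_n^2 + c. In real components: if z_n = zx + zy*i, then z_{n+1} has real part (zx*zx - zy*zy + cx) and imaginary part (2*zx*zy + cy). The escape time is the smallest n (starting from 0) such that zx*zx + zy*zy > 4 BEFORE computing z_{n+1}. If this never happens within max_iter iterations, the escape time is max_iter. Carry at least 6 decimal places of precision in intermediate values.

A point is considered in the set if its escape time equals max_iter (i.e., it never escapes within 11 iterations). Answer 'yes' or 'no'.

Answer: yes

Derivation:
z_0 = 0 + 0i, c = -0.0140 + -0.3880i
Iter 1: z = -0.0140 + -0.3880i, |z|^2 = 0.1507
Iter 2: z = -0.1643 + -0.3771i, |z|^2 = 0.1692
Iter 3: z = -0.1292 + -0.2640i, |z|^2 = 0.0864
Iter 4: z = -0.0670 + -0.3198i, |z|^2 = 0.1067
Iter 5: z = -0.1118 + -0.3451i, |z|^2 = 0.1316
Iter 6: z = -0.1206 + -0.3109i, |z|^2 = 0.1112
Iter 7: z = -0.0961 + -0.3130i, |z|^2 = 0.1072
Iter 8: z = -0.1027 + -0.3279i, |z|^2 = 0.1180
Iter 9: z = -0.1109 + -0.3206i, |z|^2 = 0.1151
Iter 10: z = -0.1045 + -0.3169i, |z|^2 = 0.1113
Did not escape in 11 iterations → in set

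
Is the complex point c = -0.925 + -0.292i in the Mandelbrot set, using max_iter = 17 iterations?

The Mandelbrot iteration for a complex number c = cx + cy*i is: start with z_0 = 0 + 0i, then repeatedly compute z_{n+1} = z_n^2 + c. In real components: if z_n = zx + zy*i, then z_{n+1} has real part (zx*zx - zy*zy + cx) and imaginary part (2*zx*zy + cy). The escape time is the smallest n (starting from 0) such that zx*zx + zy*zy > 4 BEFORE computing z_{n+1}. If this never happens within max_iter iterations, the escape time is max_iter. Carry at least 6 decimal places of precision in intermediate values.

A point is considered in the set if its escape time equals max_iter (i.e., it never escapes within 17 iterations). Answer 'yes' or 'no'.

Answer: yes

Derivation:
z_0 = 0 + 0i, c = -0.9250 + -0.2920i
Iter 1: z = -0.9250 + -0.2920i, |z|^2 = 0.9409
Iter 2: z = -0.1546 + 0.2482i, |z|^2 = 0.0855
Iter 3: z = -0.9627 + -0.3688i, |z|^2 = 1.0628
Iter 4: z = -0.1342 + 0.4180i, |z|^2 = 0.1927
Iter 5: z = -1.0817 + -0.4042i, |z|^2 = 1.3335
Iter 6: z = 0.0817 + 0.5825i, |z|^2 = 0.3460
Iter 7: z = -1.2576 + -0.1968i, |z|^2 = 1.6203
Iter 8: z = 0.6178 + 0.2030i, |z|^2 = 0.4229
Iter 9: z = -0.5845 + -0.0412i, |z|^2 = 0.3433
Iter 10: z = -0.5851 + -0.2438i, |z|^2 = 0.4017
Iter 11: z = -0.6421 + -0.0067i, |z|^2 = 0.4124
Iter 12: z = -0.5127 + -0.2834i, |z|^2 = 0.3432
Iter 13: z = -0.7425 + -0.0014i, |z|^2 = 0.5512
Iter 14: z = -0.3738 + -0.2899i, |z|^2 = 0.2237
Iter 15: z = -0.8693 + -0.0753i, |z|^2 = 0.7614
Iter 16: z = -0.1749 + -0.1611i, |z|^2 = 0.0565
Did not escape in 17 iterations → in set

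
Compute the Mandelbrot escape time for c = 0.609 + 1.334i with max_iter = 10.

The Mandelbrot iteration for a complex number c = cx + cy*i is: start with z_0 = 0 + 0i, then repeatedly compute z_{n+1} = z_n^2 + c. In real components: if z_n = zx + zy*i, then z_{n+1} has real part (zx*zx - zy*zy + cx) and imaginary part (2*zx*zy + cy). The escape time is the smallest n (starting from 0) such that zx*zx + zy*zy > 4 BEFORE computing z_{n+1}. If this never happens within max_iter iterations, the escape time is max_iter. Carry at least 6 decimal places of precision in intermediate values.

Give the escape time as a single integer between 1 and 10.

z_0 = 0 + 0i, c = 0.6090 + 1.3340i
Iter 1: z = 0.6090 + 1.3340i, |z|^2 = 2.1504
Iter 2: z = -0.7997 + 2.9588i, |z|^2 = 9.3940
Escaped at iteration 2

Answer: 2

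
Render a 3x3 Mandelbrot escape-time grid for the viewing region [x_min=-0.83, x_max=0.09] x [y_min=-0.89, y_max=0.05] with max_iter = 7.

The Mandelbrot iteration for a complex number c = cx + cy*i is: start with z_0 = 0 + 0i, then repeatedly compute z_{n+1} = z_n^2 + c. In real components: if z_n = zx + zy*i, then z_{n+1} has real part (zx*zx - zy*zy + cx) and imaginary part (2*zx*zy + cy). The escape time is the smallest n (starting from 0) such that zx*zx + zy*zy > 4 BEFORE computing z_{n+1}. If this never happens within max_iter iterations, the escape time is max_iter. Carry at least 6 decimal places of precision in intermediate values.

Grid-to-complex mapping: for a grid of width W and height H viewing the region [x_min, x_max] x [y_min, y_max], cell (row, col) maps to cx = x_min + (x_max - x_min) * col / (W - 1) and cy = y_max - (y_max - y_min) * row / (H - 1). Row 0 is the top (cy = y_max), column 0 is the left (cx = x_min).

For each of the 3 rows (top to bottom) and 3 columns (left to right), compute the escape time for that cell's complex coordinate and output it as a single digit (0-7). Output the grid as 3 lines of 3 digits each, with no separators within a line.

(row=0, col=0): c = -0.8300 + 0.0500i → escape time 7
(row=0, col=1): c = -0.3700 + 0.0500i → escape time 7
(row=0, col=2): c = 0.0900 + 0.0500i → escape time 7
(row=1, col=0): c = -0.8300 + -0.4200i → escape time 7
(row=1, col=1): c = -0.3700 + -0.4200i → escape time 7
(row=1, col=2): c = 0.0900 + -0.4200i → escape time 7
(row=2, col=0): c = -0.8300 + -0.8900i → escape time 3
(row=2, col=1): c = -0.3700 + -0.8900i → escape time 5
(row=2, col=2): c = 0.0900 + -0.8900i → escape time 5

Answer: 777
777
355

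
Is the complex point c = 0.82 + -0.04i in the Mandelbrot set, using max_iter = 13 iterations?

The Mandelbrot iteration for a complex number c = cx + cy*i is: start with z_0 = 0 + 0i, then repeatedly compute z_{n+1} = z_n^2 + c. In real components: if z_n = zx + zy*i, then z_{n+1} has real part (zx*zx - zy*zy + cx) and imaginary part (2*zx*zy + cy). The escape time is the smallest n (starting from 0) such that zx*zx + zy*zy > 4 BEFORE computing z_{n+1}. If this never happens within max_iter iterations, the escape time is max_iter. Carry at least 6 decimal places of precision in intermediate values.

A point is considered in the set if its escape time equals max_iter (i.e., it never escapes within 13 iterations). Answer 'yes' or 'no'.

Answer: no

Derivation:
z_0 = 0 + 0i, c = 0.8200 + -0.0400i
Iter 1: z = 0.8200 + -0.0400i, |z|^2 = 0.6740
Iter 2: z = 1.4908 + -0.1056i, |z|^2 = 2.2336
Iter 3: z = 3.0313 + -0.3549i, |z|^2 = 9.3149
Escaped at iteration 3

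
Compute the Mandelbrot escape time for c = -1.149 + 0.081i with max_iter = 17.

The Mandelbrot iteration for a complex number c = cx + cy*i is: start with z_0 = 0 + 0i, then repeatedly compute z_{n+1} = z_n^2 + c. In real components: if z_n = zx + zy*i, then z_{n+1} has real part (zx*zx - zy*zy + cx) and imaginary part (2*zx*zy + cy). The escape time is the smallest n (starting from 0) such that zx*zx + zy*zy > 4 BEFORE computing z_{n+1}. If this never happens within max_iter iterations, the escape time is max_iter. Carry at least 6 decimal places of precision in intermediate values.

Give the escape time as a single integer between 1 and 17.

z_0 = 0 + 0i, c = -1.1490 + 0.0810i
Iter 1: z = -1.1490 + 0.0810i, |z|^2 = 1.3268
Iter 2: z = 0.1646 + -0.1051i, |z|^2 = 0.0382
Iter 3: z = -1.1329 + 0.0464i, |z|^2 = 1.2857
Iter 4: z = 0.1324 + -0.0241i, |z|^2 = 0.0181
Iter 5: z = -1.1320 + 0.0746i, |z|^2 = 1.2871
Iter 6: z = 0.1270 + -0.0879i, |z|^2 = 0.0239
Iter 7: z = -1.1406 + 0.0587i, |z|^2 = 1.3044
Iter 8: z = 0.1486 + -0.0528i, |z|^2 = 0.0249
Iter 9: z = -1.1297 + 0.0653i, |z|^2 = 1.2805
Iter 10: z = 0.1230 + -0.0665i, |z|^2 = 0.0196
Iter 11: z = -1.1383 + 0.0646i, |z|^2 = 1.2999
Iter 12: z = 0.1425 + -0.0661i, |z|^2 = 0.0247
Iter 13: z = -1.1331 + 0.0621i, |z|^2 = 1.2877
Iter 14: z = 0.1310 + -0.0598i, |z|^2 = 0.0207
Iter 15: z = -1.1354 + 0.0653i, |z|^2 = 1.2935
Iter 16: z = 0.1359 + -0.0674i, |z|^2 = 0.0230

Answer: 17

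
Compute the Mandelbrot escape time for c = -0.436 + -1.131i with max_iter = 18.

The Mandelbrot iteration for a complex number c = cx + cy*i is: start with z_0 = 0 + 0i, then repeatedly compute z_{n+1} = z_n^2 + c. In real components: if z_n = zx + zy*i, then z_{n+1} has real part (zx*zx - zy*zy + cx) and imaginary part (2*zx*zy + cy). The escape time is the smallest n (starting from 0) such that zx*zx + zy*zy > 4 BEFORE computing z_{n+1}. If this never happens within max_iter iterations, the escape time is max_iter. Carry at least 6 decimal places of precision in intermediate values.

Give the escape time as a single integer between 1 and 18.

Answer: 4

Derivation:
z_0 = 0 + 0i, c = -0.4360 + -1.1310i
Iter 1: z = -0.4360 + -1.1310i, |z|^2 = 1.4693
Iter 2: z = -1.5251 + -0.1448i, |z|^2 = 2.3468
Iter 3: z = 1.8689 + -0.6894i, |z|^2 = 3.9680
Iter 4: z = 2.5813 + -3.7079i, |z|^2 = 20.4121
Escaped at iteration 4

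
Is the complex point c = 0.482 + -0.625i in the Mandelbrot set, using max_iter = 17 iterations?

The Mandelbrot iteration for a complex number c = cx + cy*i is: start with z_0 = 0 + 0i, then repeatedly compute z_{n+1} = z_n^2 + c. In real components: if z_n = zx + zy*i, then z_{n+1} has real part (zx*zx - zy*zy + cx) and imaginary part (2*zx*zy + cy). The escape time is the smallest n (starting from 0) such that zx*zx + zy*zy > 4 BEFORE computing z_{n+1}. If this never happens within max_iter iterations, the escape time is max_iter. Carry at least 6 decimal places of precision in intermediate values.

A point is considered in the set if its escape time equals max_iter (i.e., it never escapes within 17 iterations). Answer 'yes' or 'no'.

Answer: no

Derivation:
z_0 = 0 + 0i, c = 0.4820 + -0.6250i
Iter 1: z = 0.4820 + -0.6250i, |z|^2 = 0.6229
Iter 2: z = 0.3237 + -1.2275i, |z|^2 = 1.6115
Iter 3: z = -0.9200 + -1.4197i, |z|^2 = 2.8618
Iter 4: z = -0.6871 + 1.9871i, |z|^2 = 4.4209
Escaped at iteration 4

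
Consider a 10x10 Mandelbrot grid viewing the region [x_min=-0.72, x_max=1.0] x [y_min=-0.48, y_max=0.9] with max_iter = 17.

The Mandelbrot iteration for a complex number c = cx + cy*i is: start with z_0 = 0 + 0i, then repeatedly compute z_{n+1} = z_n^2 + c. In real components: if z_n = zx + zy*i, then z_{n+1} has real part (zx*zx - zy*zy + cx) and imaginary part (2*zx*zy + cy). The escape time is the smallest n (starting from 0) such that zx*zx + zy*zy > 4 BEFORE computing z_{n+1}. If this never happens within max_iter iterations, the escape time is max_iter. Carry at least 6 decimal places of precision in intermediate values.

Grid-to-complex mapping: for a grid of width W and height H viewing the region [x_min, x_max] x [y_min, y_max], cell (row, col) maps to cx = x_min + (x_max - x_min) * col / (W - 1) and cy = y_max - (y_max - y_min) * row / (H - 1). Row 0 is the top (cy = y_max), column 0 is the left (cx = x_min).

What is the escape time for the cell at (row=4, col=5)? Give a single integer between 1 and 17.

z_0 = 0 + 0i, c = 0.2356 + 0.2867i
Iter 1: z = 0.2356 + 0.2867i, |z|^2 = 0.1377
Iter 2: z = 0.2089 + 0.4217i, |z|^2 = 0.2215
Iter 3: z = 0.1013 + 0.4628i, |z|^2 = 0.2245
Iter 4: z = 0.0316 + 0.3805i, |z|^2 = 0.1458
Iter 5: z = 0.0918 + 0.3107i, |z|^2 = 0.1050
Iter 6: z = 0.1474 + 0.3437i, |z|^2 = 0.1399
Iter 7: z = 0.1392 + 0.3880i, |z|^2 = 0.1699
Iter 8: z = 0.1044 + 0.3947i, |z|^2 = 0.1666
Iter 9: z = 0.0907 + 0.3690i, |z|^2 = 0.1444
Iter 10: z = 0.1076 + 0.3536i, |z|^2 = 0.1366
Iter 11: z = 0.1221 + 0.3628i, |z|^2 = 0.1465
Iter 12: z = 0.1189 + 0.3752i, |z|^2 = 0.1549
Iter 13: z = 0.1089 + 0.3759i, |z|^2 = 0.1531
Iter 14: z = 0.1061 + 0.3685i, |z|^2 = 0.1471
Iter 15: z = 0.1110 + 0.3649i, |z|^2 = 0.1455
Iter 16: z = 0.1147 + 0.3677i, |z|^2 = 0.1484

Answer: 17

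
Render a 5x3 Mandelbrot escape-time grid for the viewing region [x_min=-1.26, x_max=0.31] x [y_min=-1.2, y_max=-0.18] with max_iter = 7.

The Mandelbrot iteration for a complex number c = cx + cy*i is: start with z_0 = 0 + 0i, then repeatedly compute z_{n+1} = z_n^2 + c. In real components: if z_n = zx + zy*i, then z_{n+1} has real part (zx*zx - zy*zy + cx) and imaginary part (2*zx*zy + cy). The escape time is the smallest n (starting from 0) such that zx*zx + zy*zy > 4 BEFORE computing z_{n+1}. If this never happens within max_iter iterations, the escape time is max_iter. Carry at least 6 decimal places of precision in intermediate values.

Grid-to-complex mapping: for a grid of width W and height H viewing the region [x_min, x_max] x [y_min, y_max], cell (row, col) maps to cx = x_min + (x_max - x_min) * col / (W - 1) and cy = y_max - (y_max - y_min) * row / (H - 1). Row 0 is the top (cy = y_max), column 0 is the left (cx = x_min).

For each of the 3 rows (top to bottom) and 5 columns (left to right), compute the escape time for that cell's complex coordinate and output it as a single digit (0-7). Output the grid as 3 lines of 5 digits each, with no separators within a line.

(row=0, col=0): c = -1.2600 + -0.1800i → escape time 7
(row=0, col=1): c = -0.8675 + -0.1800i → escape time 7
(row=0, col=2): c = -0.4750 + -0.1800i → escape time 7
(row=0, col=3): c = -0.0825 + -0.1800i → escape time 7
(row=0, col=4): c = 0.3100 + -0.1800i → escape time 7
(row=1, col=0): c = -1.2600 + -0.6900i → escape time 3
(row=1, col=1): c = -0.8675 + -0.6900i → escape time 4
(row=1, col=2): c = -0.4750 + -0.6900i → escape time 7
(row=1, col=3): c = -0.0825 + -0.6900i → escape time 7
(row=1, col=4): c = 0.3100 + -0.6900i → escape time 7
(row=2, col=0): c = -1.2600 + -1.2000i → escape time 2
(row=2, col=1): c = -0.8675 + -1.2000i → escape time 3
(row=2, col=2): c = -0.4750 + -1.2000i → escape time 3
(row=2, col=3): c = -0.0825 + -1.2000i → escape time 3
(row=2, col=4): c = 0.3100 + -1.2000i → escape time 2

Answer: 77777
34777
23332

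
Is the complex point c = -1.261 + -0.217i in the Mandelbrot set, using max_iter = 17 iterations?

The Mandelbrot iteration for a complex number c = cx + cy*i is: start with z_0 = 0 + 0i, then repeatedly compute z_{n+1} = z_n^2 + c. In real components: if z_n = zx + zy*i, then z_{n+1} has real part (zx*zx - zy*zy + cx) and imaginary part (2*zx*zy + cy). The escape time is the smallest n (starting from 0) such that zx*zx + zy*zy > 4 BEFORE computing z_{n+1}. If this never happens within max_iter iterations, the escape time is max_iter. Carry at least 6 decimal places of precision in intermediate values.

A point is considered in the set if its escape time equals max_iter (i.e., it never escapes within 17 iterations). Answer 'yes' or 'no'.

Answer: no

Derivation:
z_0 = 0 + 0i, c = -1.2610 + -0.2170i
Iter 1: z = -1.2610 + -0.2170i, |z|^2 = 1.6372
Iter 2: z = 0.2820 + 0.3303i, |z|^2 = 0.1886
Iter 3: z = -1.2905 + -0.0307i, |z|^2 = 1.6664
Iter 4: z = 0.4035 + -0.1377i, |z|^2 = 0.1818
Iter 5: z = -1.1171 + -0.3282i, |z|^2 = 1.3557
Iter 6: z = -0.1207 + 0.5162i, |z|^2 = 0.2811
Iter 7: z = -1.5129 + -0.3417i, |z|^2 = 2.4056
Iter 8: z = 0.9112 + 0.8168i, |z|^2 = 1.4974
Iter 9: z = -1.0979 + 1.2715i, |z|^2 = 2.8220
Iter 10: z = -1.6724 + -3.0089i, |z|^2 = 11.8500
Escaped at iteration 10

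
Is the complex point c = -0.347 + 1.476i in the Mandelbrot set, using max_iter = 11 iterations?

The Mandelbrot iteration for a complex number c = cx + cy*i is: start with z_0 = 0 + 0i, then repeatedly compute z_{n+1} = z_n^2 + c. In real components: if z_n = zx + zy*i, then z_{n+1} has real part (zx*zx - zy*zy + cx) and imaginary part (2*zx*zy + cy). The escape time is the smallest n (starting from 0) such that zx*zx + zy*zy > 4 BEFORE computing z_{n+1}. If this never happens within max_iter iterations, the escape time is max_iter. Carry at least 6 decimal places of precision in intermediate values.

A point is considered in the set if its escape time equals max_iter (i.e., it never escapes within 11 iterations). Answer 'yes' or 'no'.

z_0 = 0 + 0i, c = -0.3470 + 1.4760i
Iter 1: z = -0.3470 + 1.4760i, |z|^2 = 2.2990
Iter 2: z = -2.4052 + 0.4517i, |z|^2 = 5.9888
Escaped at iteration 2

Answer: no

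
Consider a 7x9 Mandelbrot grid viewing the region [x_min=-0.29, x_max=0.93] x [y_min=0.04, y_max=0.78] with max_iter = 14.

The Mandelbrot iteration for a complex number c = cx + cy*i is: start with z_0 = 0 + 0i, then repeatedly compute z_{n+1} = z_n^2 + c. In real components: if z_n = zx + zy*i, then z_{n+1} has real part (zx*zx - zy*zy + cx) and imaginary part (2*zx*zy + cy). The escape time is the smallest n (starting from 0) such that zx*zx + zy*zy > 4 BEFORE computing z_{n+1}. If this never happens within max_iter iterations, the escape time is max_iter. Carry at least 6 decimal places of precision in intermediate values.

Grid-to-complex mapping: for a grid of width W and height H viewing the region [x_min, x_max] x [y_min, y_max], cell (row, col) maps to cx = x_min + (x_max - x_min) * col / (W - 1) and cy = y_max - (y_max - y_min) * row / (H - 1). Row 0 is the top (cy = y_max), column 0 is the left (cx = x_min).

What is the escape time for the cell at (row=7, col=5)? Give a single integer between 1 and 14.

z_0 = 0 + 0i, c = 0.7267 + 0.1325i
Iter 1: z = 0.7267 + 0.1325i, |z|^2 = 0.5456
Iter 2: z = 1.2372 + 0.3251i, |z|^2 = 1.6362
Iter 3: z = 2.1516 + 0.9368i, |z|^2 = 5.5068
Escaped at iteration 3

Answer: 3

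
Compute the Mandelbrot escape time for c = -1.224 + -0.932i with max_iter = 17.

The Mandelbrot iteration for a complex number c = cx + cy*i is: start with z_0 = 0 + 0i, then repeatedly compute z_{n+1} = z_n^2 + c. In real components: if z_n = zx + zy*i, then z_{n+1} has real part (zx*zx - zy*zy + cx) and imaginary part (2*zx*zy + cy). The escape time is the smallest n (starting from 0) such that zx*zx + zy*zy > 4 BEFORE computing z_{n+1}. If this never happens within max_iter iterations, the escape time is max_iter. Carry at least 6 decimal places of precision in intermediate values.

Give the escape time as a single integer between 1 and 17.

Answer: 3

Derivation:
z_0 = 0 + 0i, c = -1.2240 + -0.9320i
Iter 1: z = -1.2240 + -0.9320i, |z|^2 = 2.3668
Iter 2: z = -0.5944 + 1.3495i, |z|^2 = 2.1746
Iter 3: z = -2.6919 + -2.5365i, |z|^2 = 13.6798
Escaped at iteration 3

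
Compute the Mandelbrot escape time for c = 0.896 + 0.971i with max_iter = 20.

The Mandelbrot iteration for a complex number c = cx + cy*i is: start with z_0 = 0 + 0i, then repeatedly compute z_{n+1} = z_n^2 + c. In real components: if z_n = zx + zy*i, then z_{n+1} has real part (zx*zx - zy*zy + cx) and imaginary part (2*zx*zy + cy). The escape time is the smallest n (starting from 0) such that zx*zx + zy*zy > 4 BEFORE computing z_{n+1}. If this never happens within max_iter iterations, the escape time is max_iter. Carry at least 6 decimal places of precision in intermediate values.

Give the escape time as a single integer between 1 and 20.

Answer: 2

Derivation:
z_0 = 0 + 0i, c = 0.8960 + 0.9710i
Iter 1: z = 0.8960 + 0.9710i, |z|^2 = 1.7457
Iter 2: z = 0.7560 + 2.7110i, |z|^2 = 7.9212
Escaped at iteration 2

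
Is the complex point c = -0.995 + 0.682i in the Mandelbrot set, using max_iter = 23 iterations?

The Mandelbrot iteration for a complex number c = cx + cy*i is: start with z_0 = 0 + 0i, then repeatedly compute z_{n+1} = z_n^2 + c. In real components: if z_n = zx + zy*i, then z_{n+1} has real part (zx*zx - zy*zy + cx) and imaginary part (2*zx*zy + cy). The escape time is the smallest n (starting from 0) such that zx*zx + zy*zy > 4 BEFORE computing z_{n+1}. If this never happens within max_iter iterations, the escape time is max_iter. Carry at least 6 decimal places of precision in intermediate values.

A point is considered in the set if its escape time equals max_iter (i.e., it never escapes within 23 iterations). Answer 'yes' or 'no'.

Answer: no

Derivation:
z_0 = 0 + 0i, c = -0.9950 + 0.6820i
Iter 1: z = -0.9950 + 0.6820i, |z|^2 = 1.4551
Iter 2: z = -0.4701 + -0.6752i, |z|^2 = 0.6769
Iter 3: z = -1.2299 + 1.3168i, |z|^2 = 3.2466
Iter 4: z = -1.2164 + -2.5570i, |z|^2 = 8.0179
Escaped at iteration 4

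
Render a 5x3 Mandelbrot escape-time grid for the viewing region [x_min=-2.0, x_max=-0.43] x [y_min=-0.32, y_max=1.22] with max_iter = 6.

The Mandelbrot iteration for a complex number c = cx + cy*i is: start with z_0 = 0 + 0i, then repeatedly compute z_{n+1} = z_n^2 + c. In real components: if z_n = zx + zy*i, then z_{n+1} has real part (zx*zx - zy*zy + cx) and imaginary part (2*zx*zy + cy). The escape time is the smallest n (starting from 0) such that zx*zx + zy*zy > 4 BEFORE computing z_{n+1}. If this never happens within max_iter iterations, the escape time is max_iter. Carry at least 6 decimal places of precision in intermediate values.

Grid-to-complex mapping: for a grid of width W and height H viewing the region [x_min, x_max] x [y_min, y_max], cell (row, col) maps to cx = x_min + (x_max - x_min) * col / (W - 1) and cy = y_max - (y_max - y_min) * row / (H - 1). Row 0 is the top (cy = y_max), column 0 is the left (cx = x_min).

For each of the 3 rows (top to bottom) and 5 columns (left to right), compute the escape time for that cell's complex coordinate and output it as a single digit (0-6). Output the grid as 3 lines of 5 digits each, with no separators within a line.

Answer: 11233
13666
14666

Derivation:
(row=0, col=0): c = -2.0000 + 1.2200i → escape time 1
(row=0, col=1): c = -1.6075 + 1.2200i → escape time 1
(row=0, col=2): c = -1.2150 + 1.2200i → escape time 2
(row=0, col=3): c = -0.8225 + 1.2200i → escape time 3
(row=0, col=4): c = -0.4300 + 1.2200i → escape time 3
(row=1, col=0): c = -2.0000 + 0.4500i → escape time 1
(row=1, col=1): c = -1.6075 + 0.4500i → escape time 3
(row=1, col=2): c = -1.2150 + 0.4500i → escape time 6
(row=1, col=3): c = -0.8225 + 0.4500i → escape time 6
(row=1, col=4): c = -0.4300 + 0.4500i → escape time 6
(row=2, col=0): c = -2.0000 + -0.3200i → escape time 1
(row=2, col=1): c = -1.6075 + -0.3200i → escape time 4
(row=2, col=2): c = -1.2150 + -0.3200i → escape time 6
(row=2, col=3): c = -0.8225 + -0.3200i → escape time 6
(row=2, col=4): c = -0.4300 + -0.3200i → escape time 6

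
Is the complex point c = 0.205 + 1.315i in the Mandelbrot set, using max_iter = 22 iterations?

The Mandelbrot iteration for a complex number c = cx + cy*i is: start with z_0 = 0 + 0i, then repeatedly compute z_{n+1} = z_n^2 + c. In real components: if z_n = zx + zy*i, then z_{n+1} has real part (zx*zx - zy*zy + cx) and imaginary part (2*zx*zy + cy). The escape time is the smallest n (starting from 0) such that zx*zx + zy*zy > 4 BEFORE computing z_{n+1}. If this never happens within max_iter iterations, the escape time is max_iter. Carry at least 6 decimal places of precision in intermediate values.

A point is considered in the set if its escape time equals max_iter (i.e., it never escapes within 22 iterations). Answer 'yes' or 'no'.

Answer: no

Derivation:
z_0 = 0 + 0i, c = 0.2050 + 1.3150i
Iter 1: z = 0.2050 + 1.3150i, |z|^2 = 1.7712
Iter 2: z = -1.4822 + 1.8541i, |z|^2 = 5.6348
Escaped at iteration 2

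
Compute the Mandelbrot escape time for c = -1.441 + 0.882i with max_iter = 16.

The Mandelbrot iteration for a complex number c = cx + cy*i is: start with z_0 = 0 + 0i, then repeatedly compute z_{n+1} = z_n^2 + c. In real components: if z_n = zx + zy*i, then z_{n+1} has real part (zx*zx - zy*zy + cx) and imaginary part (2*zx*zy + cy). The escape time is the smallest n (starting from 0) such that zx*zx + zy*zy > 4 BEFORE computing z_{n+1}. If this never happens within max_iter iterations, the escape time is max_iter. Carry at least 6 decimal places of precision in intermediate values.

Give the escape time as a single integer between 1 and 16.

z_0 = 0 + 0i, c = -1.4410 + 0.8820i
Iter 1: z = -1.4410 + 0.8820i, |z|^2 = 2.8544
Iter 2: z = -0.1424 + -1.6599i, |z|^2 = 2.7756
Iter 3: z = -4.1761 + 1.3549i, |z|^2 = 19.2752
Escaped at iteration 3

Answer: 3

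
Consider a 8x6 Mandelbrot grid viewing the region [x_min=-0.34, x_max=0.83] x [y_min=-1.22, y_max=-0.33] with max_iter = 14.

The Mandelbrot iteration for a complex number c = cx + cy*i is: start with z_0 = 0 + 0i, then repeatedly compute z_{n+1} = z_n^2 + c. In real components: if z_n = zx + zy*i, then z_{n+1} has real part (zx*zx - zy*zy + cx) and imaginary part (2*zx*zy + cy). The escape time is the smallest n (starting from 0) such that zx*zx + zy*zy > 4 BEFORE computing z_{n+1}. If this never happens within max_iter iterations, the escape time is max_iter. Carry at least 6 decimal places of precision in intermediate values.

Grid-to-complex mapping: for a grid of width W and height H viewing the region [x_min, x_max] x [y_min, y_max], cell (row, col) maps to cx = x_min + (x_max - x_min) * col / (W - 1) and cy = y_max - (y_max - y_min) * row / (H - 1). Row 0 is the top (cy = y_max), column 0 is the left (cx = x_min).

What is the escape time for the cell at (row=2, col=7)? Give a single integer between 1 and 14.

z_0 = 0 + 0i, c = 0.8300 + -0.6860i
Iter 1: z = 0.8300 + -0.6860i, |z|^2 = 1.1595
Iter 2: z = 1.0483 + -1.8248i, |z|^2 = 4.4287
Escaped at iteration 2

Answer: 2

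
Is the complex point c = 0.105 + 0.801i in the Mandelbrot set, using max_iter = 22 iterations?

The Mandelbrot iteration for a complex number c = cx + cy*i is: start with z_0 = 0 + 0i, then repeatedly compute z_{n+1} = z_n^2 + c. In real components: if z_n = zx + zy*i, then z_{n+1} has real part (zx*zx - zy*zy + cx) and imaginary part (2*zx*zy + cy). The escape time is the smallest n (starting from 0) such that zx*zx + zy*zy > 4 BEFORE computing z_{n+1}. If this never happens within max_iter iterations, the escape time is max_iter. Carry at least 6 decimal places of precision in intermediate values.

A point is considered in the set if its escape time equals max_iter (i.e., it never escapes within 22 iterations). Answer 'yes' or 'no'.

Answer: no

Derivation:
z_0 = 0 + 0i, c = 0.1050 + 0.8010i
Iter 1: z = 0.1050 + 0.8010i, |z|^2 = 0.6526
Iter 2: z = -0.5256 + 0.9692i, |z|^2 = 1.2156
Iter 3: z = -0.5581 + -0.2178i, |z|^2 = 0.3589
Iter 4: z = 0.3691 + 1.0441i, |z|^2 = 1.2264
Iter 5: z = -0.8489 + 1.5717i, |z|^2 = 3.1911
Iter 6: z = -1.6446 + -1.8676i, |z|^2 = 6.1929
Escaped at iteration 6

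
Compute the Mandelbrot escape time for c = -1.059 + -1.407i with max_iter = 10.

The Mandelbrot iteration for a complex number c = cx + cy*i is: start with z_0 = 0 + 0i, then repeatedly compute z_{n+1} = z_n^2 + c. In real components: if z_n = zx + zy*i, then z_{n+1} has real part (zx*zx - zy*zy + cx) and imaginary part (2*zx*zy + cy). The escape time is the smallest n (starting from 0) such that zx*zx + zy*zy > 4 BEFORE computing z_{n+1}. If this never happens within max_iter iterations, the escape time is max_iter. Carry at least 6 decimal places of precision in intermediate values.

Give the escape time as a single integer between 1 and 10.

Answer: 2

Derivation:
z_0 = 0 + 0i, c = -1.0590 + -1.4070i
Iter 1: z = -1.0590 + -1.4070i, |z|^2 = 3.1011
Iter 2: z = -1.9172 + 1.5730i, |z|^2 = 6.1499
Escaped at iteration 2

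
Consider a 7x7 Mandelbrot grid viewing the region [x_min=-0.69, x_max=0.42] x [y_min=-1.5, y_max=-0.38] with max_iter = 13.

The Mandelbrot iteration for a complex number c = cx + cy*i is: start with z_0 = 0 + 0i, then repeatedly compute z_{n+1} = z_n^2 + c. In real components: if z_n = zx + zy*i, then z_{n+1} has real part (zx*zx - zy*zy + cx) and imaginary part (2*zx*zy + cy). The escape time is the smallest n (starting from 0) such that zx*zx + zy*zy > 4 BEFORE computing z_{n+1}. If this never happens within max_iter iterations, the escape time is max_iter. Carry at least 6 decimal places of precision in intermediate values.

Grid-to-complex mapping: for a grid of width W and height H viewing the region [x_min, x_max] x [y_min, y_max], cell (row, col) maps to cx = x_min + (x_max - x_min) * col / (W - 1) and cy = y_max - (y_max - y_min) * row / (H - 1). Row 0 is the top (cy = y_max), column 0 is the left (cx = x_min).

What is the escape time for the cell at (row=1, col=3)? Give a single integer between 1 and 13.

Answer: 13

Derivation:
z_0 = 0 + 0i, c = -0.1350 + -0.5667i
Iter 1: z = -0.1350 + -0.5667i, |z|^2 = 0.3393
Iter 2: z = -0.4379 + -0.4137i, |z|^2 = 0.3629
Iter 3: z = -0.1144 + -0.2044i, |z|^2 = 0.0549
Iter 4: z = -0.1637 + -0.5199i, |z|^2 = 0.2971
Iter 5: z = -0.3785 + -0.3965i, |z|^2 = 0.3004
Iter 6: z = -0.1489 + -0.2665i, |z|^2 = 0.0932
Iter 7: z = -0.1839 + -0.4873i, |z|^2 = 0.2713
Iter 8: z = -0.3386 + -0.3875i, |z|^2 = 0.2648
Iter 9: z = -0.1705 + -0.3042i, |z|^2 = 0.1216
Iter 10: z = -0.1985 + -0.4629i, |z|^2 = 0.2537
Iter 11: z = -0.3099 + -0.3829i, |z|^2 = 0.2426
Iter 12: z = -0.1855 + -0.3294i, |z|^2 = 0.1429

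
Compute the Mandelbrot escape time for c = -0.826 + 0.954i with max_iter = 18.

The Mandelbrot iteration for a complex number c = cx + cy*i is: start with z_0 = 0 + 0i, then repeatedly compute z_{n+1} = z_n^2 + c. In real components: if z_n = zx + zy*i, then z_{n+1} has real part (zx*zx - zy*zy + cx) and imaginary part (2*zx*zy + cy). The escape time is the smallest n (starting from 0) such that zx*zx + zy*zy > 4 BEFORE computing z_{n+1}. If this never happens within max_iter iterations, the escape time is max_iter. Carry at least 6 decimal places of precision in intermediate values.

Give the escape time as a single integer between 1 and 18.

Answer: 3

Derivation:
z_0 = 0 + 0i, c = -0.8260 + 0.9540i
Iter 1: z = -0.8260 + 0.9540i, |z|^2 = 1.5924
Iter 2: z = -1.0538 + -0.6220i, |z|^2 = 1.4975
Iter 3: z = -0.1023 + 2.2650i, |z|^2 = 5.1407
Escaped at iteration 3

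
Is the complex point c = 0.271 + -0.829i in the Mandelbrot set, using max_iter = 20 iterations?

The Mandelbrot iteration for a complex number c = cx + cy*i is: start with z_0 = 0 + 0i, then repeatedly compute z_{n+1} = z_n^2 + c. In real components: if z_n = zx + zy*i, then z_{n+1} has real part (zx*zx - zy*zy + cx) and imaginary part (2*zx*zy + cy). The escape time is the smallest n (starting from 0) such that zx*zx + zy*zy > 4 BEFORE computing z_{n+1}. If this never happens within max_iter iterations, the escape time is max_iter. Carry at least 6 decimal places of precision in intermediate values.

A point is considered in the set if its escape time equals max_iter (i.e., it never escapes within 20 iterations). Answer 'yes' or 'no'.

z_0 = 0 + 0i, c = 0.2710 + -0.8290i
Iter 1: z = 0.2710 + -0.8290i, |z|^2 = 0.7607
Iter 2: z = -0.3428 + -1.2783i, |z|^2 = 1.7516
Iter 3: z = -1.2456 + 0.0474i, |z|^2 = 1.5537
Iter 4: z = 1.8202 + -0.9471i, |z|^2 = 4.2103
Escaped at iteration 4

Answer: no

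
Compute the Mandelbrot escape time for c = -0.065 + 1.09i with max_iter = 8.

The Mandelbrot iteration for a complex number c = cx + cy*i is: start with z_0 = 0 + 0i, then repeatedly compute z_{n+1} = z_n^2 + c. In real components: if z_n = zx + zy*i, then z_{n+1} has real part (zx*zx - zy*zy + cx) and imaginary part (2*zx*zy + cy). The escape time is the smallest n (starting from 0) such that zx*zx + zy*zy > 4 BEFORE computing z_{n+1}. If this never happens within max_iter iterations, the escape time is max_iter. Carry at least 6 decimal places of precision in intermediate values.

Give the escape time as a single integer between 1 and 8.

Answer: 5

Derivation:
z_0 = 0 + 0i, c = -0.0650 + 1.0900i
Iter 1: z = -0.0650 + 1.0900i, |z|^2 = 1.1923
Iter 2: z = -1.2489 + 0.9483i, |z|^2 = 2.4590
Iter 3: z = 0.5954 + -1.2786i, |z|^2 = 1.9894
Iter 4: z = -1.3453 + -0.4326i, |z|^2 = 1.9971
Iter 5: z = 1.5578 + 2.2540i, |z|^2 = 7.5073
Escaped at iteration 5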